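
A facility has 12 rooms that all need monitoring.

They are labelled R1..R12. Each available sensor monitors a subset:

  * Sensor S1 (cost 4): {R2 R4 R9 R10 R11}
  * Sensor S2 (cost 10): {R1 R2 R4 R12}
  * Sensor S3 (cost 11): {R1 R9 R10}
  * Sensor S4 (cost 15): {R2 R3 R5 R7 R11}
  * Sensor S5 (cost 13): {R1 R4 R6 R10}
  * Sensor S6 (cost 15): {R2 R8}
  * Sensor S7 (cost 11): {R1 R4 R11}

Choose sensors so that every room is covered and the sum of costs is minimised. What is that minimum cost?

57

S1, S2, S4, S5, S6 together cover every room (S1 ∪ S2 ∪ S4 ∪ S5 ∪ S6 = {R1, R2, R3, R4, R5, R6, R7, R8, R9, R10, R11, R12}); total cost 4 + 10 + 15 + 13 + 15 = 57.
No covering selection has total cost below 57.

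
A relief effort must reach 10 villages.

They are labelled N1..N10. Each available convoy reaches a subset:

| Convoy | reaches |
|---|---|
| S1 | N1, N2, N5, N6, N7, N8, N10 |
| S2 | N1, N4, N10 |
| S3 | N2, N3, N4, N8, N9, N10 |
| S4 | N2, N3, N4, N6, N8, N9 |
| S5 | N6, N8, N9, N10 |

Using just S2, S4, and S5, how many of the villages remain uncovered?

2

Union of S2, S4, S5 = {N1, N2, N3, N4, N6, N8, N9, N10}.
Not covered: N5, N7 — 2 villages.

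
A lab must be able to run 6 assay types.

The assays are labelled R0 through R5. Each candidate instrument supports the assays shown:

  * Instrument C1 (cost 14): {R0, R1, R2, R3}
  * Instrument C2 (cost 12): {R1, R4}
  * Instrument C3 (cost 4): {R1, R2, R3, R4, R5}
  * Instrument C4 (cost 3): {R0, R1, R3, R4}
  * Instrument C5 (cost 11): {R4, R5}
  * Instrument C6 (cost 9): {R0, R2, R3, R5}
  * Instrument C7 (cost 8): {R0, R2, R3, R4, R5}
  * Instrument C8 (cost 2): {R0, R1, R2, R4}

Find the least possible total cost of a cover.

6

C3, C8 together cover every assay (C3 ∪ C8 = {R0, R1, R2, R3, R4, R5}); total cost 4 + 2 = 6.
No covering selection has total cost below 6.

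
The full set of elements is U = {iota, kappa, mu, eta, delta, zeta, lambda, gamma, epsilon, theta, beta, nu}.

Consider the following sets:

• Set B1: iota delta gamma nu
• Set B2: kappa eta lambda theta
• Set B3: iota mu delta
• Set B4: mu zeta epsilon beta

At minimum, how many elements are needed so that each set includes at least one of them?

Take H = {iota, mu, eta}. Each listed set contains at least one of these, so H is a hitting set of size 3.
The sets B1, B2, B4 are pairwise disjoint, so any hitting set needs a separate element for each — at least 3. Hence 3 is optimal.

3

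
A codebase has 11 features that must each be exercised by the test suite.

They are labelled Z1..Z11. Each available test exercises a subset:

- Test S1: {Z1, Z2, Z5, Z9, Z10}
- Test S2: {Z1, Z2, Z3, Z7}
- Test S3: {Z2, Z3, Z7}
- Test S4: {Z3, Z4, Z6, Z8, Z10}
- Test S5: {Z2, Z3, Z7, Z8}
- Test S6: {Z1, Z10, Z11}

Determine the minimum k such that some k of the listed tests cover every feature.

4

S1 and S4 and S5 and S6 together: S1 ∪ S4 ∪ S5 ∪ S6 = {Z1, Z2, Z3, Z4, Z5, Z6, Z7, Z8, Z9, Z10, Z11} — every feature is covered.
No 3 of the 6 tests cover everything (all 20 combinations miss at least one feature), so 4 is optimal.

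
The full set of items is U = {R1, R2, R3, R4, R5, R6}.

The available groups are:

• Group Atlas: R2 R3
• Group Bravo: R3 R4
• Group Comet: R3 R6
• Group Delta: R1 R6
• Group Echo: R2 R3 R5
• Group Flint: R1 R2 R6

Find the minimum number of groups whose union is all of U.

Bravo and Delta and Echo together: Bravo ∪ Delta ∪ Echo = {R1, R2, R3, R4, R5, R6} — every item is covered.
Only Bravo contains R4, so Bravo is forced; the remaining 4 items need at least 2 more groups (each remaining group adds at most 3) — so at least 3 groups are needed, and 3 is optimal.

3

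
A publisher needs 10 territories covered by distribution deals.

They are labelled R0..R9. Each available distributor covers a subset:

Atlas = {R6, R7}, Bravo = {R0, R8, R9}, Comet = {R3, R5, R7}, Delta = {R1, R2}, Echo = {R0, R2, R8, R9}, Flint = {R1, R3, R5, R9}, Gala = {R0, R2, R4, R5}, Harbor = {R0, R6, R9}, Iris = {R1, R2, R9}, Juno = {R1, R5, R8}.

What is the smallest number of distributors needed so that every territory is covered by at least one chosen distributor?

4

Atlas and Flint and Gala and Juno together: Atlas ∪ Flint ∪ Gala ∪ Juno = {R0, R1, R2, R3, R4, R5, R6, R7, R8, R9} — every territory is covered.
No 3 of the 10 distributors cover everything (all 120 combinations miss at least one territory), so 4 is optimal.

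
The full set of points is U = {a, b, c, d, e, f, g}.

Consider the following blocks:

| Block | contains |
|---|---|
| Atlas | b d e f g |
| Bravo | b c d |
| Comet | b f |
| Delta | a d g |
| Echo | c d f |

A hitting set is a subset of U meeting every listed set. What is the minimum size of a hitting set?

2

The 2 points {d, f} hit every block.
The blocks Comet, Delta are pairwise disjoint, so any hitting set needs a separate point for each — at least 2. Hence 2 is optimal.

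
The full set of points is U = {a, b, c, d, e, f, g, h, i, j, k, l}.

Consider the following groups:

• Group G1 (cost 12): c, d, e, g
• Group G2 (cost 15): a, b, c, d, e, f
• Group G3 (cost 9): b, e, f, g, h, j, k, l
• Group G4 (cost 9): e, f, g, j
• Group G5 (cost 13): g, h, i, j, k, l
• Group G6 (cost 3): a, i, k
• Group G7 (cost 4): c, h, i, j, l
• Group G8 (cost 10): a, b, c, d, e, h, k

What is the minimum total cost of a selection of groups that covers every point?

G3, G6, G8 together cover every point (G3 ∪ G6 ∪ G8 = {a, b, c, d, e, f, g, h, i, j, k, l}); total cost 9 + 3 + 10 = 22.
The greedy pick G7, G6, G3, G8 costs 26; no covering selection beats 22.

22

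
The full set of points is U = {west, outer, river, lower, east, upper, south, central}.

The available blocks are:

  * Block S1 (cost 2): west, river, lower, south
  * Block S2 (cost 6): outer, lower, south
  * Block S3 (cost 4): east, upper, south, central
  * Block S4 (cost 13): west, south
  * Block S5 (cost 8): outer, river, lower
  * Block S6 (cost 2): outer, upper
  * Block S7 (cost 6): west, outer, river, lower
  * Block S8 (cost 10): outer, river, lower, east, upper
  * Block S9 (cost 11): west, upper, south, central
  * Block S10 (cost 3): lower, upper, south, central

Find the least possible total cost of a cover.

S1, S3, S6 together cover every point (S1 ∪ S3 ∪ S6 = {west, outer, river, lower, east, upper, south, central}); total cost 2 + 4 + 2 = 8.
No covering selection has total cost below 8.

8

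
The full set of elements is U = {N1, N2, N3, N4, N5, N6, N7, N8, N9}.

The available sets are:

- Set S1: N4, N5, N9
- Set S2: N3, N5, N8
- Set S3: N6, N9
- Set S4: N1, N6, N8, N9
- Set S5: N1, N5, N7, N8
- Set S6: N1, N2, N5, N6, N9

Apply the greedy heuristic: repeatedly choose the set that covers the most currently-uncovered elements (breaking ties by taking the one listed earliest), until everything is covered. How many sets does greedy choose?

Greedy: pick S6 (covers 5 new) → pick S2 (covers 2 new) → pick S1 (covers 1 new) → pick S5 (covers 1 new). Total picks: 4.

4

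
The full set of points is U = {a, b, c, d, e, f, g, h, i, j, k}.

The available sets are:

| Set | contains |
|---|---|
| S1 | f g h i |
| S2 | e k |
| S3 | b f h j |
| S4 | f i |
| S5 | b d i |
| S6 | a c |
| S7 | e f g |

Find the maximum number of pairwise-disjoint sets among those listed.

3

S1, S2, S6 are pairwise disjoint (S1={f,g,h,i}; S2={e,k}; S6={a,c}).
Every remaining set overlaps one of these, and no 4 of the listed sets are pairwise disjoint, so 3 is the maximum.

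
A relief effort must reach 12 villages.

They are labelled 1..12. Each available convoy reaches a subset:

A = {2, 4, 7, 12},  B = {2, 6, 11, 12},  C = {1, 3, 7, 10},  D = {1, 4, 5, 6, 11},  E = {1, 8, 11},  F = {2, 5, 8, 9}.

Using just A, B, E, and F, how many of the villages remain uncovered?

2

Union of A, B, E, F = {1, 2, 4, 5, 6, 7, 8, 9, 11, 12}.
Not covered: 3, 10 — 2 villages.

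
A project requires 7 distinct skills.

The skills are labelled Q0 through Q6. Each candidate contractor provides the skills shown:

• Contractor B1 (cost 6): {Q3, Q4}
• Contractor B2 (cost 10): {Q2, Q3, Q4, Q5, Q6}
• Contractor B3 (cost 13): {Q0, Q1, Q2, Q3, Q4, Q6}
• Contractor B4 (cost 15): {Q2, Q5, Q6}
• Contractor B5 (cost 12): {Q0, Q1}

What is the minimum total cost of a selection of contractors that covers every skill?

B2, B5 together cover every skill (B2 ∪ B5 = {Q0, Q1, Q2, Q3, Q4, Q5, Q6}); total cost 10 + 12 = 22.
No covering selection has total cost below 22.

22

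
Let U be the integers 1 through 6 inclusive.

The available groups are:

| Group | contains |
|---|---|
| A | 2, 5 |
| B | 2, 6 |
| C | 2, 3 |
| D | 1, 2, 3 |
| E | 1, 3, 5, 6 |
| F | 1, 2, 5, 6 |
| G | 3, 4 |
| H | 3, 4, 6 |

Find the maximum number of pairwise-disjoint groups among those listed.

2

F, G are pairwise disjoint (F={1,2,5,6}; G={3,4}).
Every remaining group overlaps one of these, and no 3 of the listed groups are pairwise disjoint, so 2 is the maximum.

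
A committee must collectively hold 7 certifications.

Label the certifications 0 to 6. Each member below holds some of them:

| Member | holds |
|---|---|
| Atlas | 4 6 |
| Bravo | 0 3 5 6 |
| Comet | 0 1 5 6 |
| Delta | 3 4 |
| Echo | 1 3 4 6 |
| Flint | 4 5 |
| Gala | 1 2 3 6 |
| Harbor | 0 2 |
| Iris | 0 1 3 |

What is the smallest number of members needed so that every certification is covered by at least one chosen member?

Take {Comet, Delta, Gala}. Their union is {0, 1, 2, 3, 4, 5, 6}, which is all 7 certifications.
No 2 of the 9 members cover everything (all 36 combinations miss at least one certification), so 3 is optimal.

3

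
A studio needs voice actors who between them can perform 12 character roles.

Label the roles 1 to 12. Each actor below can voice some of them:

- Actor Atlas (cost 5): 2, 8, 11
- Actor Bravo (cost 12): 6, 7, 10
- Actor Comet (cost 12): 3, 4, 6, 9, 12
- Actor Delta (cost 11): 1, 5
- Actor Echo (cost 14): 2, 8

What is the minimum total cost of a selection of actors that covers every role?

40

Atlas, Bravo, Comet, Delta together cover every role (Atlas ∪ Bravo ∪ Comet ∪ Delta = {1, 2, 3, 4, 5, 6, 7, 8, 9, 10, 11, 12}); total cost 5 + 12 + 12 + 11 = 40.
No covering selection has total cost below 40.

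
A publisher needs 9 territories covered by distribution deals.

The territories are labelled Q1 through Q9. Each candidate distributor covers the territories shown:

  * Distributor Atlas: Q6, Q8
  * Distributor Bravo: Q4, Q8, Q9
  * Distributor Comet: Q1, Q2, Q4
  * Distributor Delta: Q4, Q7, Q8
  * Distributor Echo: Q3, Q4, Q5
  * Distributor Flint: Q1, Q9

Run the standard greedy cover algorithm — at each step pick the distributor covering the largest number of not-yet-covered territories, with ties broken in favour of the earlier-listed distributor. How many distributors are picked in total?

5

Greedy: pick Bravo (covers 3 new) → pick Comet (covers 2 new) → pick Echo (covers 2 new) → pick Atlas (covers 1 new) → pick Delta (covers 1 new). Total picks: 5.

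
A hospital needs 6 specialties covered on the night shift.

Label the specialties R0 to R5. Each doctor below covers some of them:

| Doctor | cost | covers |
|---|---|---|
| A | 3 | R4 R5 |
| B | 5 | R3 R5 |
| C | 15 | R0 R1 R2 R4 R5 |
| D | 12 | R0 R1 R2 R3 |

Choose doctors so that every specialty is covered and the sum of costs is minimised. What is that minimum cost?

A, D together cover every specialty (A ∪ D = {R0, R1, R2, R3, R4, R5}); total cost 3 + 12 = 15.
No covering selection has total cost below 15.

15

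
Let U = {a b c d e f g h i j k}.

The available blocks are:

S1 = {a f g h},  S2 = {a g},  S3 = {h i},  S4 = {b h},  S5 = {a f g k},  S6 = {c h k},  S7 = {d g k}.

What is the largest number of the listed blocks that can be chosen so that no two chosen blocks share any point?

S2, S6 are pairwise disjoint (S2={a,g}; S6={c,h,k}).
Every remaining block overlaps one of these, and no 3 of the listed blocks are pairwise disjoint, so 2 is the maximum.

2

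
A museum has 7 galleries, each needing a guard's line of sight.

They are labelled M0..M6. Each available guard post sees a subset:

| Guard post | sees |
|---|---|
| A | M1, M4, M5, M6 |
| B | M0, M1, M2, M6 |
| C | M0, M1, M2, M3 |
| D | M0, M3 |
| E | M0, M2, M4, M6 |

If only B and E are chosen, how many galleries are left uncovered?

Union of B, E = {M0, M1, M2, M4, M6}.
Not covered: M3, M5 — 2 galleries.

2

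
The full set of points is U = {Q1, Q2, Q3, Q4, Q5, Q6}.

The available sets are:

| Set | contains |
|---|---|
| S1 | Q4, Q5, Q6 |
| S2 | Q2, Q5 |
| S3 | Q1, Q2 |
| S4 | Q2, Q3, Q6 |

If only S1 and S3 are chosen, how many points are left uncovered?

Union of S1, S3 = {Q1, Q2, Q4, Q5, Q6}.
Not covered: Q3 — 1 point.

1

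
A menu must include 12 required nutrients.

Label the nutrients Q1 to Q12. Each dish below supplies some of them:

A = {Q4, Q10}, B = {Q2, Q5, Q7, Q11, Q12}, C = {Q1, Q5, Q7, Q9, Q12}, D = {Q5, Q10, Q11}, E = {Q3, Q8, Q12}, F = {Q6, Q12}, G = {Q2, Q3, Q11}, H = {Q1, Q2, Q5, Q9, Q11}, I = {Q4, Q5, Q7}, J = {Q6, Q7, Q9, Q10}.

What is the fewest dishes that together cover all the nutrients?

A and E and H and J together: A ∪ E ∪ H ∪ J = {Q1, Q2, Q3, Q4, Q5, Q6, Q7, Q8, Q9, Q10, Q11, Q12} — every nutrient is covered.
No 3 of the 10 dishes cover everything (all 120 combinations miss at least one nutrient), so 4 is optimal.

4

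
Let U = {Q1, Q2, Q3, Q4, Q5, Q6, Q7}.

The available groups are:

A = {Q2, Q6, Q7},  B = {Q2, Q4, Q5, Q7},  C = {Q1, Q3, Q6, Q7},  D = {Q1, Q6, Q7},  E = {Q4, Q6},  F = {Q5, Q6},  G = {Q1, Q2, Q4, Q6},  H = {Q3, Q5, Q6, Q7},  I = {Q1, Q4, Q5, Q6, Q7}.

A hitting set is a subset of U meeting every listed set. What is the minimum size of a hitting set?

2

T = {Q5, Q6} meets every group (each contains at least one member of T), and |T| = 2.
No single item lies in every group, so at least 2 are needed and 2 is optimal.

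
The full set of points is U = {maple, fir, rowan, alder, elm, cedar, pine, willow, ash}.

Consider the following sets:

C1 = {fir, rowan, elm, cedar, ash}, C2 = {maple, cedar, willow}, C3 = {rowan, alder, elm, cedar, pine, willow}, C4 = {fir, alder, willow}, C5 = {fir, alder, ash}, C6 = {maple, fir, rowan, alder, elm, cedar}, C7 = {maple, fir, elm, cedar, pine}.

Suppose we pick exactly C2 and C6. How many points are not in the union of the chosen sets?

2

Union of C2, C6 = {maple, fir, rowan, alder, elm, cedar, willow}.
Not covered: pine, ash — 2 points.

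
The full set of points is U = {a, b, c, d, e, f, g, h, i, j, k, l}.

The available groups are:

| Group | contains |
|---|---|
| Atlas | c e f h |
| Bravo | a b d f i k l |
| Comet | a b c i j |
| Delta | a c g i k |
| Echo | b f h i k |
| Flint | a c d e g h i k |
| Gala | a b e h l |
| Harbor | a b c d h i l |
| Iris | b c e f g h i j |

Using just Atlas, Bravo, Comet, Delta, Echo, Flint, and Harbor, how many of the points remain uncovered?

Union of Atlas, Bravo, Comet, Delta, Echo, Flint, Harbor = {a, b, c, d, e, f, g, h, i, j, k, l} — that's every point, so 0 are uncovered.

0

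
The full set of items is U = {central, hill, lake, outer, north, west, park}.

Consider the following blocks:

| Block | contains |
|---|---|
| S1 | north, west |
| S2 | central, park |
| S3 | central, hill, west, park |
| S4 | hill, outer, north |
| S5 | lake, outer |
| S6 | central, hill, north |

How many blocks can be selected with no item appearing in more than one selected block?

3

S1, S2, S5 are pairwise disjoint (S1={north,west}; S2={central,park}; S5={lake,outer}).
Every remaining block overlaps one of these, and no 4 of the listed blocks are pairwise disjoint, so 3 is the maximum.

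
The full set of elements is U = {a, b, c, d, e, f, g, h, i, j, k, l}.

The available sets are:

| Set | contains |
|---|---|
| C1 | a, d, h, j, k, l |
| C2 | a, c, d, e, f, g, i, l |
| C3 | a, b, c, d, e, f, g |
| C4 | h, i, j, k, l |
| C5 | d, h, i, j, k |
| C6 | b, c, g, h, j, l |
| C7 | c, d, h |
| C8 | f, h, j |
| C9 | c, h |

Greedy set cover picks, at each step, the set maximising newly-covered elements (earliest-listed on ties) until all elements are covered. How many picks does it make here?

3

Greedy: pick C2 (covers 8 new) → pick C1 (covers 3 new) → pick C3 (covers 1 new). Total picks: 3.
(The true minimum cover uses only 2 sets, so greedy is not optimal here.)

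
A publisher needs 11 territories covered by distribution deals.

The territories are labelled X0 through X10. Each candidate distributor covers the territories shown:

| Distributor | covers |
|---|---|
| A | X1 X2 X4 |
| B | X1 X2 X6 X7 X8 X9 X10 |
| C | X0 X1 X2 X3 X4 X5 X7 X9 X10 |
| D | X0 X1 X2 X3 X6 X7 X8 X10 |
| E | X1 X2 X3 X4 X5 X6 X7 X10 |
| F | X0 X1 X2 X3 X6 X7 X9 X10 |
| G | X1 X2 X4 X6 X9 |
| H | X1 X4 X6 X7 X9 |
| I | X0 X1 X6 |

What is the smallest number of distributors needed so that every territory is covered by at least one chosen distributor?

Take {B, C}. Their union is {X0, X1, X2, X3, X4, X5, X6, X7, X8, X9, X10}, which is all 11 territories.
No single distributor has all 11 territories (the largest, C, has 9), so 2 is optimal.

2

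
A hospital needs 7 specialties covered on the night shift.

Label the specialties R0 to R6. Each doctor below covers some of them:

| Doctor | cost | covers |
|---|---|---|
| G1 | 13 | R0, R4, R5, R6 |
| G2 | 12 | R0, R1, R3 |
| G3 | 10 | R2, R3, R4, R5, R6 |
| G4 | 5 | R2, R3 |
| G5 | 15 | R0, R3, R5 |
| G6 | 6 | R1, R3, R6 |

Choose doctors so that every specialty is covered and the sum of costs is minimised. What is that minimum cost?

22

G2, G3 together cover every specialty (G2 ∪ G3 = {R0, R1, R2, R3, R4, R5, R6}); total cost 12 + 10 = 22.
No covering selection has total cost below 22.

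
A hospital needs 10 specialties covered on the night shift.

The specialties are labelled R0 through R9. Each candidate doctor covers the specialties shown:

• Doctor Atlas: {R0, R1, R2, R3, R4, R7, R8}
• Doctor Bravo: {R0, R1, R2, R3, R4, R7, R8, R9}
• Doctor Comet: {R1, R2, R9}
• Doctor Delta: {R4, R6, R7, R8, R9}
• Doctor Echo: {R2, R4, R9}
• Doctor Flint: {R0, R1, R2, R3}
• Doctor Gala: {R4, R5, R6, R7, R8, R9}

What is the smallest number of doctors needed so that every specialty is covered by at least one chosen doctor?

Flint and Gala together: Flint ∪ Gala = {R0, R1, R2, R3, R4, R5, R6, R7, R8, R9} — every specialty is covered.
No single doctor has all 10 specialties (the largest, Bravo, has 8), so 2 is optimal.

2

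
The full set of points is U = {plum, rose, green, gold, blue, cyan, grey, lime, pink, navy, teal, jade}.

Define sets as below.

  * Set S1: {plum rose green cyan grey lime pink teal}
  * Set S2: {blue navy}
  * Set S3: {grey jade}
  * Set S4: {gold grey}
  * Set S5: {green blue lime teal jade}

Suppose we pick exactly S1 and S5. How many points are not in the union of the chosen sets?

2

Union of S1, S5 = {plum, rose, green, blue, cyan, grey, lime, pink, teal, jade}.
Not covered: gold, navy — 2 points.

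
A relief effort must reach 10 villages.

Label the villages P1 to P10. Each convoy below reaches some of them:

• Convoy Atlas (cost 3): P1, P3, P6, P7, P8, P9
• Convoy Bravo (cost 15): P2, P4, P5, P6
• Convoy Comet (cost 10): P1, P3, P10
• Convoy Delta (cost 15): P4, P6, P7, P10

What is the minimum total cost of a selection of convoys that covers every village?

Atlas, Bravo, Comet together cover every village (Atlas ∪ Bravo ∪ Comet = {P1, P2, P3, P4, P5, P6, P7, P8, P9, P10}); total cost 3 + 15 + 10 = 28.
No covering selection has total cost below 28.

28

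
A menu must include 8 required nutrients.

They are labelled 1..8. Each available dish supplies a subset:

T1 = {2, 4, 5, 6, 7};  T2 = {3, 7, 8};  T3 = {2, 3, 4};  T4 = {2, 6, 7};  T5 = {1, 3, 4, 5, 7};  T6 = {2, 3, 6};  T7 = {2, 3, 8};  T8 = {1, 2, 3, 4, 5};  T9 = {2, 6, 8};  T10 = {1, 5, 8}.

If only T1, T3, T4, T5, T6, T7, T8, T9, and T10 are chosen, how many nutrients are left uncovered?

Union of T1, T3, T4, T5, T6, T7, T8, T9, T10 = {1, 2, 3, 4, 5, 6, 7, 8} — that's every nutrient, so 0 are uncovered.

0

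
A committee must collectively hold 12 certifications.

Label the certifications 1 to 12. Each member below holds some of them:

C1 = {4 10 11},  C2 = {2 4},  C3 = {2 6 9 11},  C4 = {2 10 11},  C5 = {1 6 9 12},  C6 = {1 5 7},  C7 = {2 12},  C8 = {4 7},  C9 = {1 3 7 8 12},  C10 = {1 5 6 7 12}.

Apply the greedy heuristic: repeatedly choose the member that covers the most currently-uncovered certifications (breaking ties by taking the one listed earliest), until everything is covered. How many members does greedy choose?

Greedy: pick C9 (covers 5 new) → pick C3 (covers 4 new) → pick C1 (covers 2 new) → pick C6 (covers 1 new). Total picks: 4.

4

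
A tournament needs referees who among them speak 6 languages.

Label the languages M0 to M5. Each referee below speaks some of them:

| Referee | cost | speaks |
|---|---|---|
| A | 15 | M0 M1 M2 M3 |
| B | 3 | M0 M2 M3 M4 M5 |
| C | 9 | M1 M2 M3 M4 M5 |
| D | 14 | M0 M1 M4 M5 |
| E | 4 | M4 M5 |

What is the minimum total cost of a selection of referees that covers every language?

B, C together cover every language (B ∪ C = {M0, M1, M2, M3, M4, M5}); total cost 3 + 9 = 12.
No covering selection has total cost below 12.

12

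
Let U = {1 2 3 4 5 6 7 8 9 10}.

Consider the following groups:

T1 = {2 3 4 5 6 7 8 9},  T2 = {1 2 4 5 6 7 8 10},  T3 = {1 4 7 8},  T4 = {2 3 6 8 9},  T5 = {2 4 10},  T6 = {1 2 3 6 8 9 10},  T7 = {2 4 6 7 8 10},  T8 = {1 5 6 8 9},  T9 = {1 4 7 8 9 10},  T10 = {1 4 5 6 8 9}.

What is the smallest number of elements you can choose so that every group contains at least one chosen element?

The 2 elements {4, 6} hit every group.
The groups T5, T8 are pairwise disjoint, so any hitting set needs a separate element for each — at least 2. Hence 2 is optimal.

2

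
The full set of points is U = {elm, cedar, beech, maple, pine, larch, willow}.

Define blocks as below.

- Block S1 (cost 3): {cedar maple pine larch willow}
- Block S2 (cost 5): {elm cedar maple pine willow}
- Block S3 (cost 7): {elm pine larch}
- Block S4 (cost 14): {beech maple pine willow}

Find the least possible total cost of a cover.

22

S1, S2, S4 together cover every point (S1 ∪ S2 ∪ S4 = {elm, cedar, beech, maple, pine, larch, willow}); total cost 3 + 5 + 14 = 22.
No covering selection has total cost below 22.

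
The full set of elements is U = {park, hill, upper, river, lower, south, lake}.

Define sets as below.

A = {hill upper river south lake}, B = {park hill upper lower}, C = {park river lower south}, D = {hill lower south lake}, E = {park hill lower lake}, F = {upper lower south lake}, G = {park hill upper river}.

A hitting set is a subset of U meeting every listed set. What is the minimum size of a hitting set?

The 2 elements {upper, lower} hit every set.
No single element lies in every set, so at least 2 are needed and 2 is optimal.

2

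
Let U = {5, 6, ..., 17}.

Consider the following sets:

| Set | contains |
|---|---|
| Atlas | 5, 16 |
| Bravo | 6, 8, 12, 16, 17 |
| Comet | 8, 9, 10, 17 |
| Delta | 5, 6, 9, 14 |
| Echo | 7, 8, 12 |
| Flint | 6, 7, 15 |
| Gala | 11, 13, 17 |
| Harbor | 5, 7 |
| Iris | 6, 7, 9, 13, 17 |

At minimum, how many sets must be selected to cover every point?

Take {Bravo, Comet, Delta, Flint, Gala}. Their union is {5, 6, 7, 8, 9, 10, 11, 12, 13, 14, 15, 16, 17}, which is all 13 points.
No 4 of the 9 sets cover everything (all 126 combinations miss at least one point), so 5 is optimal.

5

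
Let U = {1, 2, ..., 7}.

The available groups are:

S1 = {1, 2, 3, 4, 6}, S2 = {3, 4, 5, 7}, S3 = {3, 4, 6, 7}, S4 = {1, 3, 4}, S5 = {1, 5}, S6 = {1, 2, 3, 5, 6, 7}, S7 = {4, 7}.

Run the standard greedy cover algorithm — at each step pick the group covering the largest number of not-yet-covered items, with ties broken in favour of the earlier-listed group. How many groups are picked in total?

2

Greedy: pick S6 (covers 6 new) → pick S1 (covers 1 new). Total picks: 2.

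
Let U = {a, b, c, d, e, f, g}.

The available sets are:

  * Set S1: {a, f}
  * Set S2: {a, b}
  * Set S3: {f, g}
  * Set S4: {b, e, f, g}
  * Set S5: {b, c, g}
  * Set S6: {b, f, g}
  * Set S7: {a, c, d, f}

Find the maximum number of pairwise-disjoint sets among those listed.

S1, S5 are pairwise disjoint (S1={a,f}; S5={b,c,g}).
Every remaining set overlaps one of these, and no 3 of the listed sets are pairwise disjoint, so 2 is the maximum.

2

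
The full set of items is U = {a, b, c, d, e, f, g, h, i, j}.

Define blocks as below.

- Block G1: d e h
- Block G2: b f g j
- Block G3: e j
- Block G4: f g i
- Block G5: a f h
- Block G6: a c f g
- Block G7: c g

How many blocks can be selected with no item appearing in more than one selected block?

G3, G5, G7 are pairwise disjoint (G3={e,j}; G5={a,f,h}; G7={c,g}).
Every remaining block overlaps one of these, and no 4 of the listed blocks are pairwise disjoint, so 3 is the maximum.

3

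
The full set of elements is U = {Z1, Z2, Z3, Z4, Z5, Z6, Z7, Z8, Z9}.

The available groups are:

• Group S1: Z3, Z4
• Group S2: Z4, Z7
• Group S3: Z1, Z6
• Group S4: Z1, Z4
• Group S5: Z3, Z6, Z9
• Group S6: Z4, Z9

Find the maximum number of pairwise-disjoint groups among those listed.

2

S3, S6 are pairwise disjoint (S3={Z1,Z6}; S6={Z4,Z9}).
Every remaining group overlaps one of these, and no 3 of the listed groups are pairwise disjoint, so 2 is the maximum.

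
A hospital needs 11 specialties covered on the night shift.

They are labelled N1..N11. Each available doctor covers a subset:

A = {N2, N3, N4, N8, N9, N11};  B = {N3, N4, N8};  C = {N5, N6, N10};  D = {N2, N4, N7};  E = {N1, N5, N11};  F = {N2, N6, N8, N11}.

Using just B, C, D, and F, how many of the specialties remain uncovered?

Union of B, C, D, F = {N2, N3, N4, N5, N6, N7, N8, N10, N11}.
Not covered: N1, N9 — 2 specialties.

2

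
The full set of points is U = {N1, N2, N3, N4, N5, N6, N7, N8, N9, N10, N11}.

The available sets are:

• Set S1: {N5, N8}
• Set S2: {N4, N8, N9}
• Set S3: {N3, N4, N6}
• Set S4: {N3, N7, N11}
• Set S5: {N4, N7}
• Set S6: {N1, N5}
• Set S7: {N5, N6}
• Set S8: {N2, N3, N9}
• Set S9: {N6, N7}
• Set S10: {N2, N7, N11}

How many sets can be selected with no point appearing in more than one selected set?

S2, S4, S7 are pairwise disjoint (S2={N4,N8,N9}; S4={N3,N7,N11}; S7={N5,N6}).
Every remaining set overlaps one of these, and no 4 of the listed sets are pairwise disjoint, so 3 is the maximum.

3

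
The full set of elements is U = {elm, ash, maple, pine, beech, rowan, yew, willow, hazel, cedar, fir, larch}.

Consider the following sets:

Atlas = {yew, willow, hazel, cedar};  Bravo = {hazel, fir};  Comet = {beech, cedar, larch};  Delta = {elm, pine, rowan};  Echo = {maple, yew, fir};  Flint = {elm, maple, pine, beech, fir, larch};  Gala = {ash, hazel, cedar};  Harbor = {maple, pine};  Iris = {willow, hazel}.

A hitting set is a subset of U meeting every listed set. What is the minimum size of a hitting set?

Take H = {elm, maple, hazel, larch}. Each listed set contains at least one of these, so H is a hitting set of size 4.
The sets Comet, Delta, Echo, Iris are pairwise disjoint, so any hitting set needs a separate element for each — at least 4. Hence 4 is optimal.

4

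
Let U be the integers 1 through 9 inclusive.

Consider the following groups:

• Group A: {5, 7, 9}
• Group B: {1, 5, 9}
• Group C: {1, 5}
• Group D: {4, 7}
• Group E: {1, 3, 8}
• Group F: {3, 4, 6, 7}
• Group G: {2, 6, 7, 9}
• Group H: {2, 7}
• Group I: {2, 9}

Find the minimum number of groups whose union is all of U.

A, E, F, and G cover everything between them: the union {1, 2, 3, 4, 5, 6, 7, 8, 9} is all of U.
No 3 of the 9 groups cover everything (all 84 combinations miss at least one element), so 4 is optimal.

4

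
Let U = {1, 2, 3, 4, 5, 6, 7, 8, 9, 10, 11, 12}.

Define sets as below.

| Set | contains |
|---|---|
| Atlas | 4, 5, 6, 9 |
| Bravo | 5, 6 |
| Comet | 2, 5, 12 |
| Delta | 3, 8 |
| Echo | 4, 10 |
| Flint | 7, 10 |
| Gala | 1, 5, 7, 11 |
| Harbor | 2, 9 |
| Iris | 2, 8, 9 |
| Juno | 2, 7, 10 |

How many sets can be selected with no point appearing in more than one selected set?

Bravo, Delta, Flint, Harbor are pairwise disjoint (Bravo={5,6}; Delta={3,8}; Flint={7,10}; Harbor={2,9}).
Every remaining set overlaps one of these, and no 5 of the listed sets are pairwise disjoint, so 4 is the maximum.

4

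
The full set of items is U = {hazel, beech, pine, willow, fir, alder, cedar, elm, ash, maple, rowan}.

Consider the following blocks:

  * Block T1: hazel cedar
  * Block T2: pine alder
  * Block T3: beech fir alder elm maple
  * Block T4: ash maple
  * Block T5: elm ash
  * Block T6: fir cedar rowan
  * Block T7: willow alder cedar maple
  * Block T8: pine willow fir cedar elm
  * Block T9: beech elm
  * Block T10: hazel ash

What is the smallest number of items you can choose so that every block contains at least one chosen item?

4

H = {alder, cedar, elm, ash} meets every block (each contains at least one member of H), and |H| = 4.
The blocks T1, T2, T4, T9 are pairwise disjoint, so any hitting set needs a separate item for each — at least 4. Hence 4 is optimal.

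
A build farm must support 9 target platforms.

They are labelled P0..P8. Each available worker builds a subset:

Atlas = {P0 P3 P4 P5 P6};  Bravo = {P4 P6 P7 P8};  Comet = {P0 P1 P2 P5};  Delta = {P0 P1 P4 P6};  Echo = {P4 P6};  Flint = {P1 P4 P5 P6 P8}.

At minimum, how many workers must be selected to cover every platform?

Take {Atlas, Bravo, Comet}. Their union is {P0, P1, P2, P3, P4, P5, P6, P7, P8}, which is all 9 platforms.
Only Comet contains P2, so Comet is forced; the remaining 5 platforms need at least 2 more workers (each remaining worker adds at most 4) — so at least 3 workers are needed, and 3 is optimal.

3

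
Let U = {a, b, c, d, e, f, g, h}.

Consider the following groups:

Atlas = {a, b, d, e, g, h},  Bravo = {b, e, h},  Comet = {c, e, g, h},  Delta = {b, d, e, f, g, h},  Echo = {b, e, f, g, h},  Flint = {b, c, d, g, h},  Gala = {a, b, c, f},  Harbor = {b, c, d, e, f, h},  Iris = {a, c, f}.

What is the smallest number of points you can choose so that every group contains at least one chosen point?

Take T = {c, h}. Each listed group contains at least one of these, so T is a hitting set of size 2.
The groups Bravo, Iris are pairwise disjoint, so any hitting set needs a separate point for each — at least 2. Hence 2 is optimal.

2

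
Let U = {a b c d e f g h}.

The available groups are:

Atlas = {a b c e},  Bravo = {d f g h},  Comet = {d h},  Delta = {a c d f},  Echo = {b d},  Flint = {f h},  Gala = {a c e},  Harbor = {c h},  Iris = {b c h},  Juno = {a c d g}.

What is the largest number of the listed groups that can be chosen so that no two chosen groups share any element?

Echo, Flint, Gala are pairwise disjoint (Echo={b,d}; Flint={f,h}; Gala={a,c,e}).
Every remaining group overlaps one of these, and no 4 of the listed groups are pairwise disjoint, so 3 is the maximum.

3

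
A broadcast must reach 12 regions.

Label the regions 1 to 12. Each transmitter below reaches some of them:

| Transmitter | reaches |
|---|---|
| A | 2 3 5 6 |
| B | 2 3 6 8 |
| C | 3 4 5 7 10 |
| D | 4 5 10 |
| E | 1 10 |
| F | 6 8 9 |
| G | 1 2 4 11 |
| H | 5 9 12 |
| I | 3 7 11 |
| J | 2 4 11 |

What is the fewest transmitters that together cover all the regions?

4

Take {C, F, G, H}. Their union is {1, 2, 3, 4, 5, 6, 7, 8, 9, 10, 11, 12}, which is all 12 regions.
Only H contains 12, so H is forced; the remaining 9 regions need at least 3 more transmitters (each remaining transmitter adds at most 4) — so at least 4 transmitters are needed, and 4 is optimal.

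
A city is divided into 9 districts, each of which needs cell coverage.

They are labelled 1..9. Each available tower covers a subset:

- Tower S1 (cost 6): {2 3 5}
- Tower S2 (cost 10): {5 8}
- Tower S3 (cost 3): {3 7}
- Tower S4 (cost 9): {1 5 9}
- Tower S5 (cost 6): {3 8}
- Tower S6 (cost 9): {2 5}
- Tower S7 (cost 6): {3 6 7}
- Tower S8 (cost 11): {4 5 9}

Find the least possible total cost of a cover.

38

S1, S4, S5, S7, S8 together cover every district (S1 ∪ S4 ∪ S5 ∪ S7 ∪ S8 = {1, 2, 3, 4, 5, 6, 7, 8, 9}); total cost 6 + 9 + 6 + 6 + 11 = 38.
The greedy pick S3, S1, S4, S5, S7, S8 costs 41; no covering selection beats 38.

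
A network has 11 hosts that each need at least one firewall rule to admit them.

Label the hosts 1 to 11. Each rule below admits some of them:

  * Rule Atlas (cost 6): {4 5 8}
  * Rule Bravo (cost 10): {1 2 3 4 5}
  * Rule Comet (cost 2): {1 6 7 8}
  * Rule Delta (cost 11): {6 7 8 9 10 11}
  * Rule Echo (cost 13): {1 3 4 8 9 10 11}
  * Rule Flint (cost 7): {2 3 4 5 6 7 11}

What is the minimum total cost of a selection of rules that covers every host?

20

Echo, Flint together cover every host (Echo ∪ Flint = {1, 2, 3, 4, 5, 6, 7, 8, 9, 10, 11}); total cost 13 + 7 = 20.
No covering selection has total cost below 20.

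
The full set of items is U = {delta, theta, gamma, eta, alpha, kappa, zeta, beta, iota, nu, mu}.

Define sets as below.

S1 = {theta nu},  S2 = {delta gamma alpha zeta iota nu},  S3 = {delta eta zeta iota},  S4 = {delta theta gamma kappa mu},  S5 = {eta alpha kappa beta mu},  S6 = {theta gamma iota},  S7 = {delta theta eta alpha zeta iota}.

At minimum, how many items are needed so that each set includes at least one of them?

The 3 items {gamma, eta, nu} hit every set.
No choice of 2 items meets every set, so 3 is the minimum.

3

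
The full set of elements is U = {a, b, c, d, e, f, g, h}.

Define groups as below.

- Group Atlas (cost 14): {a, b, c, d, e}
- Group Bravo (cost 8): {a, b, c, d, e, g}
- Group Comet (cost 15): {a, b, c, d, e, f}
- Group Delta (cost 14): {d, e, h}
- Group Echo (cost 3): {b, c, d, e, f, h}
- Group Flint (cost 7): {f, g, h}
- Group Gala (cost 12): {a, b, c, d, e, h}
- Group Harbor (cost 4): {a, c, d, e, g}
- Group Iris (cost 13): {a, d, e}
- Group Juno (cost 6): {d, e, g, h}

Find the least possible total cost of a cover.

Echo, Harbor together cover every element (Echo ∪ Harbor = {a, b, c, d, e, f, g, h}); total cost 3 + 4 = 7.
No covering selection has total cost below 7.

7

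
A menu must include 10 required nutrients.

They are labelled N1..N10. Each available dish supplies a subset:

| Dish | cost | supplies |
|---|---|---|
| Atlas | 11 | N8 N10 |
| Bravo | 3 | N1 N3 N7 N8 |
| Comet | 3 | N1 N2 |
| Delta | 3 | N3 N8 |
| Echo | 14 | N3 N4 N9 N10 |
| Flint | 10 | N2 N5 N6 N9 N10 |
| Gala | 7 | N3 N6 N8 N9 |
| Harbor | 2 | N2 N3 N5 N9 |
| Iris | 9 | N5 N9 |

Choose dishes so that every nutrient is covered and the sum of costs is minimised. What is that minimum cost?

Bravo, Echo, Gala, Harbor together cover every nutrient (Bravo ∪ Echo ∪ Gala ∪ Harbor = {N1, N2, N3, N4, N5, N6, N7, N8, N9, N10}); total cost 3 + 14 + 7 + 2 = 26.
The greedy pick Harbor, Bravo, Flint, Echo costs 29; no covering selection beats 26.

26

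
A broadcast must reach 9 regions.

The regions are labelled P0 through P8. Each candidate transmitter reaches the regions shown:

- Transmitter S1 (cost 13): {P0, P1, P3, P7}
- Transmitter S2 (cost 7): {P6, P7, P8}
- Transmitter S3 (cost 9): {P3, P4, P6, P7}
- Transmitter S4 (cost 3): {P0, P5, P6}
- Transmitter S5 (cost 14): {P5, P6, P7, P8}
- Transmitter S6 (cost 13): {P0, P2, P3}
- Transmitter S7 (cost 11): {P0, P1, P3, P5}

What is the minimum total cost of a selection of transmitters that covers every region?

S2, S3, S6, S7 together cover every region (S2 ∪ S3 ∪ S6 ∪ S7 = {P0, P1, P2, P3, P4, P5, P6, P7, P8}); total cost 7 + 9 + 13 + 11 = 40.
The greedy pick S4, S3, S2, S7, S6 costs 43; no covering selection beats 40.

40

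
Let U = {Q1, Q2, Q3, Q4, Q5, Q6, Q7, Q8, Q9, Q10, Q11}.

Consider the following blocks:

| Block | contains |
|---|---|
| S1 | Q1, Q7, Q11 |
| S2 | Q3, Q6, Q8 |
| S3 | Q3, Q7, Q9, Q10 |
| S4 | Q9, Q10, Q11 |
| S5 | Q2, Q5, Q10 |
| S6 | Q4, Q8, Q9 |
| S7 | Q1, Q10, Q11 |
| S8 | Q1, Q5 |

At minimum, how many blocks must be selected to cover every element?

S1, S2, S5, and S6 cover everything between them: the union {Q1, Q2, Q3, Q4, Q5, Q6, Q7, Q8, Q9, Q10, Q11} is all of U.
Only S5 contains Q2, so S5 is forced; the remaining 8 elements need at least 3 more blocks (each remaining block adds at most 3) — so at least 4 blocks are needed, and 4 is optimal.

4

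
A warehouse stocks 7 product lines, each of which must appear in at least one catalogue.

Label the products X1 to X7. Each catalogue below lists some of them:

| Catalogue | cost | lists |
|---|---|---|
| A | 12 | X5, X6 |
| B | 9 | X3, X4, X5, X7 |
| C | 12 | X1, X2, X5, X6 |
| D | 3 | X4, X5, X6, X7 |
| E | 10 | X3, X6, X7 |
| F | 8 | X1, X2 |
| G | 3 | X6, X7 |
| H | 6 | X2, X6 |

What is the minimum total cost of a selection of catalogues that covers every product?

20

B, D, F together cover every product (B ∪ D ∪ F = {X1, X2, X3, X4, X5, X6, X7}); total cost 9 + 3 + 8 = 20.
No covering selection has total cost below 20.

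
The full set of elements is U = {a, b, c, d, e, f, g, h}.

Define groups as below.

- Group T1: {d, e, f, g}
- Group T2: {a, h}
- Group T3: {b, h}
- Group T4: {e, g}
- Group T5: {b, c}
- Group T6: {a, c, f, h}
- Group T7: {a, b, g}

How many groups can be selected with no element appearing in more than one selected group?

3

T2, T4, T5 are pairwise disjoint (T2={a,h}; T4={e,g}; T5={b,c}).
Every remaining group overlaps one of these, and no 4 of the listed groups are pairwise disjoint, so 3 is the maximum.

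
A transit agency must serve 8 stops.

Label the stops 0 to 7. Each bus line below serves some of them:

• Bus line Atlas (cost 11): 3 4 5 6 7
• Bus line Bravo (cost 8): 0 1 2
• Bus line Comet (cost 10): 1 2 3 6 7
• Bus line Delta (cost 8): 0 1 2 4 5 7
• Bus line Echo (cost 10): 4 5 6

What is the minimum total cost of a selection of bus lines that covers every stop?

18

Comet, Delta together cover every stop (Comet ∪ Delta = {0, 1, 2, 3, 4, 5, 6, 7}); total cost 10 + 8 = 18.
No covering selection has total cost below 18.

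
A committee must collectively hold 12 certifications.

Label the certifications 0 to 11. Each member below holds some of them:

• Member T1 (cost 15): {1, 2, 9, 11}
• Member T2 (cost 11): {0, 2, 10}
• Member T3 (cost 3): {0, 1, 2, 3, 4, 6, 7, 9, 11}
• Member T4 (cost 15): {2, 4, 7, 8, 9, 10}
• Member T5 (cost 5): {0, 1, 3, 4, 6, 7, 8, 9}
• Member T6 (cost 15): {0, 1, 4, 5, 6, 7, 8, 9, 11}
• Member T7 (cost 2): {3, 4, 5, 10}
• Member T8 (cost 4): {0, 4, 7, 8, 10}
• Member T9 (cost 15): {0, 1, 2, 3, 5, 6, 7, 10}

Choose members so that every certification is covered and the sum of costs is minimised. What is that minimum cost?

9

T3, T7, T8 together cover every certification (T3 ∪ T7 ∪ T8 = {0, 1, 2, 3, 4, 5, 6, 7, 8, 9, 10, 11}); total cost 3 + 2 + 4 = 9.
No covering selection has total cost below 9.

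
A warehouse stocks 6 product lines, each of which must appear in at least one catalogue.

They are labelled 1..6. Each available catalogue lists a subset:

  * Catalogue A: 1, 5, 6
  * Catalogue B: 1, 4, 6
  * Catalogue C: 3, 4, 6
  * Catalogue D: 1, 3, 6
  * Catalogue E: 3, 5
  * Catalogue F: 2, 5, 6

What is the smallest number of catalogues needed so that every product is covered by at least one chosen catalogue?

Take {B, D, F}. Their union is {1, 2, 3, 4, 5, 6}, which is all 6 products.
Only F contains 2, so F is forced; the remaining 3 products need at least 2 more catalogues (each remaining catalogue adds at most 2) — so at least 3 catalogues are needed, and 3 is optimal.

3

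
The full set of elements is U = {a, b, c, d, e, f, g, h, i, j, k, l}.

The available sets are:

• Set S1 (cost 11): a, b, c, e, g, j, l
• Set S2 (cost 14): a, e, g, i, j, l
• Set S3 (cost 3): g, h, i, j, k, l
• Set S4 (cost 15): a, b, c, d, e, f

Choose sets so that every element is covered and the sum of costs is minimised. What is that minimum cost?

S3, S4 together cover every element (S3 ∪ S4 = {a, b, c, d, e, f, g, h, i, j, k, l}); total cost 3 + 15 = 18.
No covering selection has total cost below 18.

18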